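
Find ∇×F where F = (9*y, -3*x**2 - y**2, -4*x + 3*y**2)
(6*y, 4, -6*x - 9)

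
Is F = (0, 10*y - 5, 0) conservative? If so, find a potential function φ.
Yes, F is conservative. φ = 5*y*(y - 1)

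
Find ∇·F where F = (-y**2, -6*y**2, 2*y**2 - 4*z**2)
-12*y - 8*z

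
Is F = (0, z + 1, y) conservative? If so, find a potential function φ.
Yes, F is conservative. φ = y*(z + 1)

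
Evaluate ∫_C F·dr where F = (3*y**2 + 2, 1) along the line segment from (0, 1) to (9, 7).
537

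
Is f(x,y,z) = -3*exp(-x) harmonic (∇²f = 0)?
No, ∇²f = -3*exp(-x)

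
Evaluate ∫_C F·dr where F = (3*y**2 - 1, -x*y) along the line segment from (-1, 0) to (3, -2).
26/3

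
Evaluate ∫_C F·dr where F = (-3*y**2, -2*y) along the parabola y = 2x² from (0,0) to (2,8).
-704/5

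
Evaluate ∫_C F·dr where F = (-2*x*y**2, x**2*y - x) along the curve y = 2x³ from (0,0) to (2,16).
104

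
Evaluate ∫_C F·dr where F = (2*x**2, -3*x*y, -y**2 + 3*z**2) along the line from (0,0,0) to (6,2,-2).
344/3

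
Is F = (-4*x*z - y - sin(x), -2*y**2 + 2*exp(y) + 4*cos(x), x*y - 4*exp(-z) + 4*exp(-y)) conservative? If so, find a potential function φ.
No, ∇×F = (x - 4*exp(-y), -4*x - y, 1 - 4*sin(x)) ≠ 0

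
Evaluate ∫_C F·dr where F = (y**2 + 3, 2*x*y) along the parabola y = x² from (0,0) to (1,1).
4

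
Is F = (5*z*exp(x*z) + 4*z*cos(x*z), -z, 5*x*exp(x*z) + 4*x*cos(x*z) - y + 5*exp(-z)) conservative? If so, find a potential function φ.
Yes, F is conservative. φ = -y*z + 5*exp(x*z) + 4*sin(x*z) - 5*exp(-z)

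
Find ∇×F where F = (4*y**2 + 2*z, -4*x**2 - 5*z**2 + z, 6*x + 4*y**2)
(8*y + 10*z - 1, -4, -8*x - 8*y)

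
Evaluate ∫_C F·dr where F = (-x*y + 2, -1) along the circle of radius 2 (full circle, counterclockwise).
0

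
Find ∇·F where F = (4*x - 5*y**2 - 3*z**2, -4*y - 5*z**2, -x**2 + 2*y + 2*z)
2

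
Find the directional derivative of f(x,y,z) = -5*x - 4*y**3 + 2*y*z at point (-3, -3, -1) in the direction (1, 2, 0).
-45*sqrt(5)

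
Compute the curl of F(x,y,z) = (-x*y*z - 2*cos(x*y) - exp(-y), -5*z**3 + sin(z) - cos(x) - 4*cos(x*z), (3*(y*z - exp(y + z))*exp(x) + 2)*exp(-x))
(-4*x*sin(x*z) + 15*z**2 + 3*z - 3*exp(y + z) - cos(z), -x*y + 2*exp(-x), x*z - 2*x*sin(x*y) + 4*z*sin(x*z) + sin(x) - exp(-y))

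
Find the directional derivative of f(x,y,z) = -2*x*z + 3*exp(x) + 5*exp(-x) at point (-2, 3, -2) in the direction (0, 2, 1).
4*sqrt(5)/5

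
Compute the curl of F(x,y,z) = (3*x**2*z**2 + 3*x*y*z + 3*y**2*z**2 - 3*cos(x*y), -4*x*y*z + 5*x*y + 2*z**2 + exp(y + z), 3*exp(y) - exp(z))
(4*x*y - 4*z + 3*exp(y) - exp(y + z), 6*x**2*z + 3*x*y + 6*y**2*z, -3*x*z - 3*x*sin(x*y) - 6*y*z**2 - 4*y*z + 5*y)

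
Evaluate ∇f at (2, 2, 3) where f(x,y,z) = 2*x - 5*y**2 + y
(2, -19, 0)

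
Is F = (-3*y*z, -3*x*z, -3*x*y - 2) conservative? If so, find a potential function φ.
Yes, F is conservative. φ = z*(-3*x*y - 2)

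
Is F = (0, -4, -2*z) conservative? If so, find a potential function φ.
Yes, F is conservative. φ = -4*y - z**2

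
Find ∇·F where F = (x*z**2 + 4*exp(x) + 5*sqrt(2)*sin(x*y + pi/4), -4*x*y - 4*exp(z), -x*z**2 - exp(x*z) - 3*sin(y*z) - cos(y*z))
-2*x*z - x*exp(x*z) - 4*x + y*sin(y*z) - 3*y*cos(y*z) + 5*sqrt(2)*y*cos(x*y + pi/4) + z**2 + 4*exp(x)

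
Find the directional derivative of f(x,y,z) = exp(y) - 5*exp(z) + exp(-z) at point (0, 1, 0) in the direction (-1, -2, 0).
-2*sqrt(5)*E/5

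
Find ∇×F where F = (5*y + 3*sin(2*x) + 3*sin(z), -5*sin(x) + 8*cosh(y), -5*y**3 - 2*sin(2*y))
(-15*y**2 - 4*cos(2*y), 3*cos(z), -5*cos(x) - 5)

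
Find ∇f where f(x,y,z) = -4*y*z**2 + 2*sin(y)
(0, -4*z**2 + 2*cos(y), -8*y*z)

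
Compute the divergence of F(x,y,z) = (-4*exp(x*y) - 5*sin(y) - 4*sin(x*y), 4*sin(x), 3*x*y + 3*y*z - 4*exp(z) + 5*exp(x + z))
-4*y*exp(x*y) - 4*y*cos(x*y) + 3*y - 4*exp(z) + 5*exp(x + z)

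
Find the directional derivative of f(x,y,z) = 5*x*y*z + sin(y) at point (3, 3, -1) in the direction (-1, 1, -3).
sqrt(11)*(-135 + cos(3))/11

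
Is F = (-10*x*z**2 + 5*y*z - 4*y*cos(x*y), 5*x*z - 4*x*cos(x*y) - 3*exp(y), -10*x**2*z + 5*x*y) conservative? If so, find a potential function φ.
Yes, F is conservative. φ = -5*x**2*z**2 + 5*x*y*z - 3*exp(y) - 4*sin(x*y)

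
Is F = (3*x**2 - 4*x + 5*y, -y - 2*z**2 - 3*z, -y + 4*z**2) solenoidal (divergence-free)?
No, ∇·F = 6*x + 8*z - 5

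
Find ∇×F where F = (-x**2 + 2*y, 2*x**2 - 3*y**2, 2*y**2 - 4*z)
(4*y, 0, 4*x - 2)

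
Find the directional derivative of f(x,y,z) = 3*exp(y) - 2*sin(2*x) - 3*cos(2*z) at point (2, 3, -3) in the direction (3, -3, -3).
sqrt(3)*(-exp(3) + 2*sin(6) - 4*cos(4)/3)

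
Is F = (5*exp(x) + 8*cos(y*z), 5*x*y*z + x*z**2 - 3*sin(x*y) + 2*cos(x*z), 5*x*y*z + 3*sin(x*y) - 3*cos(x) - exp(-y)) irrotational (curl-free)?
No, ∇×F = ((x*(-5*y + 3*z + 2*sin(x*z) + 3*cos(x*y))*exp(y) + 1)*exp(-y), -5*y*z - 8*y*sin(y*z) - 3*y*cos(x*y) - 3*sin(x), 5*y*z - 3*y*cos(x*y) + z**2 - 2*z*sin(x*z) + 8*z*sin(y*z))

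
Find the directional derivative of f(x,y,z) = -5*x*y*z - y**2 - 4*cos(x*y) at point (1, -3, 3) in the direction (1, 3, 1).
3*sqrt(11)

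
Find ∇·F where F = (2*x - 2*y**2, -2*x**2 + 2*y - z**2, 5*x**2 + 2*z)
6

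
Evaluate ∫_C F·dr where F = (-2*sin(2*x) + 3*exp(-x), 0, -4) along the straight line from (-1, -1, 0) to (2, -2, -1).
cos(4) - 3*exp(-2) - cos(2) + 4 + 3*E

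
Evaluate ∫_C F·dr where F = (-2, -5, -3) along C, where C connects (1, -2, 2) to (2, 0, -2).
0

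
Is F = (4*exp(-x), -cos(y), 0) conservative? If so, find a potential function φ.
Yes, F is conservative. φ = -sin(y) - 4*exp(-x)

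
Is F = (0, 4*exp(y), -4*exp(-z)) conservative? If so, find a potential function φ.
Yes, F is conservative. φ = 4*exp(y) + 4*exp(-z)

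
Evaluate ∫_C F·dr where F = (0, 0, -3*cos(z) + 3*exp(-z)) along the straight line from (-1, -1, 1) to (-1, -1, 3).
-3*sin(3) - 3*exp(-3) + 3*exp(-1) + 3*sin(1)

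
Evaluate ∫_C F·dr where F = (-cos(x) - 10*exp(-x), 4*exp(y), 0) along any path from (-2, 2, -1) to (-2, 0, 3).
4 - 4*exp(2)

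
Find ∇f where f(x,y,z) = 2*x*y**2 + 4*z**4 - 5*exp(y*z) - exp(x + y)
(2*y**2 - exp(x + y), 4*x*y - 5*z*exp(y*z) - exp(x + y), -5*y*exp(y*z) + 16*z**3)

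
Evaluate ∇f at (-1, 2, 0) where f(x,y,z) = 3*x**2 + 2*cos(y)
(-6, -2*sin(2), 0)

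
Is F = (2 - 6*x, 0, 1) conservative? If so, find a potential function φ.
Yes, F is conservative. φ = -3*x**2 + 2*x + z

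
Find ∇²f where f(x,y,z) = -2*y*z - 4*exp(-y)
-4*exp(-y)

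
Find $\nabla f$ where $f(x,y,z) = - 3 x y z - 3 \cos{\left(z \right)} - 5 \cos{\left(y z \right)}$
(-3*y*z, z*(-3*x + 5*sin(y*z)), -3*x*y + 5*y*sin(y*z) + 3*sin(z))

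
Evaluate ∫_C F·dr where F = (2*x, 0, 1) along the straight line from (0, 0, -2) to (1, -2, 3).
6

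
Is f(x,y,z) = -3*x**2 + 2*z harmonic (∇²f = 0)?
No, ∇²f = -6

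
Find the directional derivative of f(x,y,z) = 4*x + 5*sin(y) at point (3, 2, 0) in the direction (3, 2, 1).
sqrt(14)*(5*cos(2) + 6)/7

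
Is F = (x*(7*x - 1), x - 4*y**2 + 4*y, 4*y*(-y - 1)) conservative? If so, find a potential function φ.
No, ∇×F = (-8*y - 4, 0, 1) ≠ 0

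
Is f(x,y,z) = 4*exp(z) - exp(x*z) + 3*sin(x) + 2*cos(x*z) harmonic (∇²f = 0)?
No, ∇²f = -x**2*exp(x*z) - 2*x**2*cos(x*z) - z**2*exp(x*z) - 2*z**2*cos(x*z) + 4*exp(z) - 3*sin(x)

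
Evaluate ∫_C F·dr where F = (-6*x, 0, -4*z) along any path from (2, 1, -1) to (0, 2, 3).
-4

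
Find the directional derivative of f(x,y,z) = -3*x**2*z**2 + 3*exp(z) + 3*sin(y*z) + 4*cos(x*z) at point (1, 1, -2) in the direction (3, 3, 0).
-sqrt(2)*(3*cos(2) + 4*sin(2) + 12)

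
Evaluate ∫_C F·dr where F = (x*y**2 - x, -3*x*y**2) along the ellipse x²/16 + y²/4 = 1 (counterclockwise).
-24*pi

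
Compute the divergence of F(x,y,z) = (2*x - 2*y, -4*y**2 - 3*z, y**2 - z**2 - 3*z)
-8*y - 2*z - 1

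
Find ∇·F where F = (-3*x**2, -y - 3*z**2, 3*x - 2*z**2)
-6*x - 4*z - 1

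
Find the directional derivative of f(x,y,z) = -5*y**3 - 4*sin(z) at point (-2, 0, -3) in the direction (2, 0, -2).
2*sqrt(2)*cos(3)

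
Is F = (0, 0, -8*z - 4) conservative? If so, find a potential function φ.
Yes, F is conservative. φ = 4*z*(-z - 1)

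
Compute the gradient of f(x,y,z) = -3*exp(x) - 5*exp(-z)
(-3*exp(x), 0, 5*exp(-z))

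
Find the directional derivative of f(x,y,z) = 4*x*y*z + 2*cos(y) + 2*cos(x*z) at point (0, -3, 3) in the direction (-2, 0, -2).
18*sqrt(2)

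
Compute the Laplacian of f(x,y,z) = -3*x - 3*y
0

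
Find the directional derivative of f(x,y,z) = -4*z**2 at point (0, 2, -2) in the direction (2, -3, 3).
24*sqrt(22)/11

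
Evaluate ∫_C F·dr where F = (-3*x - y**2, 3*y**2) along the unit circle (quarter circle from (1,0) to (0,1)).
19/6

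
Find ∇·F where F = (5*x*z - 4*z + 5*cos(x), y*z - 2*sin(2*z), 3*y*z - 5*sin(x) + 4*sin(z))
3*y + 6*z - 5*sin(x) + 4*cos(z)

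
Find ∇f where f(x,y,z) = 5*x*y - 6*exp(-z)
(5*y, 5*x, 6*exp(-z))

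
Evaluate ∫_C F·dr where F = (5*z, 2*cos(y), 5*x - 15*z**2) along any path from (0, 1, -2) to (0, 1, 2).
-80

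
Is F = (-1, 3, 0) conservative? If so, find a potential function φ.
Yes, F is conservative. φ = -x + 3*y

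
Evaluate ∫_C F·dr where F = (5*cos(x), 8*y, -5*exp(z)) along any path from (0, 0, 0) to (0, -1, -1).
9 - 5*exp(-1)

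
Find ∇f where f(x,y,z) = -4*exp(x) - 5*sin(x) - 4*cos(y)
(-4*exp(x) - 5*cos(x), 4*sin(y), 0)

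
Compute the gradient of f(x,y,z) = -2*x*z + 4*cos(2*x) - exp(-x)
(-2*z - 8*sin(2*x) + exp(-x), 0, -2*x)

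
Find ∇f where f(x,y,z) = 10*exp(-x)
(-10*exp(-x), 0, 0)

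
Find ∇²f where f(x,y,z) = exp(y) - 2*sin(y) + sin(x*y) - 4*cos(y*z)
-x**2*sin(x*y) - y**2*sin(x*y) + 4*y**2*cos(y*z) + 4*z**2*cos(y*z) + exp(y) + 2*sin(y)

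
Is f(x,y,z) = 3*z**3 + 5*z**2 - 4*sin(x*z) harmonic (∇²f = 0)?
No, ∇²f = 4*x**2*sin(x*z) + 4*z**2*sin(x*z) + 18*z + 10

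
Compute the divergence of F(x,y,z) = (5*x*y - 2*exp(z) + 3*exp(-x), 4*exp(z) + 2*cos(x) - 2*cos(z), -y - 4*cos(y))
5*y - 3*exp(-x)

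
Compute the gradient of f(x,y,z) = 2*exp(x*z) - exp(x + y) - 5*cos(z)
(2*z*exp(x*z) - exp(x + y), -exp(x + y), 2*x*exp(x*z) + 5*sin(z))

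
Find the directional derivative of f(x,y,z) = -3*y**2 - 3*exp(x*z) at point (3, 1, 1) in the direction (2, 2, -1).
-4 + exp(3)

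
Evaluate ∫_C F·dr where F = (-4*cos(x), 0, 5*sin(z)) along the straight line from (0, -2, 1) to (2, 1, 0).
-5 - 4*sin(2) + 5*cos(1)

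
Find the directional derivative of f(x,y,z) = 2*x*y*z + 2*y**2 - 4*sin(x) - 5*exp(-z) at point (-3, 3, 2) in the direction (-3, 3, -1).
sqrt(19)*(-18*exp(2) + 12*exp(2)*cos(3) - 5)*exp(-2)/19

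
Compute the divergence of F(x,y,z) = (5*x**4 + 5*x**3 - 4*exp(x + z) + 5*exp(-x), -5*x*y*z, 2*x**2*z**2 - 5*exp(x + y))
20*x**3 + 4*x**2*z + 15*x**2 - 5*x*z - 4*exp(x + z) - 5*exp(-x)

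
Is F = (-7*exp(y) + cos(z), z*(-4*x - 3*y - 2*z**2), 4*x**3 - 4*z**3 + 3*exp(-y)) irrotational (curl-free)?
No, ∇×F = (4*x + 3*y + 6*z**2 - 3*exp(-y), -12*x**2 - sin(z), -4*z + 7*exp(y))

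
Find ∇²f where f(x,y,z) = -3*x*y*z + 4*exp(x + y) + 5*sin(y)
8*exp(x + y) - 5*sin(y)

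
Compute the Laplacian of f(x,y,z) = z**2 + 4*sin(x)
2 - 4*sin(x)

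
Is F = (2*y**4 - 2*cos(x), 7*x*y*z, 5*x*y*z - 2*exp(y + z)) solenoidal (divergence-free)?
No, ∇·F = 5*x*y + 7*x*z - 2*exp(y + z) + 2*sin(x)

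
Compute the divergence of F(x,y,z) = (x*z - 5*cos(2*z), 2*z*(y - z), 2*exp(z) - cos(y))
3*z + 2*exp(z)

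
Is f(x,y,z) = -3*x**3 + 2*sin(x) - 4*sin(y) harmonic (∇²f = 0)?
No, ∇²f = -18*x - 2*sin(x) + 4*sin(y)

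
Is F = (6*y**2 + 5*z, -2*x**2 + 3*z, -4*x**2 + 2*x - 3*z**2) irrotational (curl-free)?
No, ∇×F = (-3, 8*x + 3, -4*x - 12*y)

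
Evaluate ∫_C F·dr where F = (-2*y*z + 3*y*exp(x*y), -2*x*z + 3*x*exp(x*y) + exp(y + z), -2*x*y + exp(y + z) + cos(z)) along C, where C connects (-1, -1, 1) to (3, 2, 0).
-3*E - sin(1) + 1 + exp(2) + 3*exp(6)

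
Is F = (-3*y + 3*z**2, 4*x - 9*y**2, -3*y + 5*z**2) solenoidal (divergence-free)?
No, ∇·F = -18*y + 10*z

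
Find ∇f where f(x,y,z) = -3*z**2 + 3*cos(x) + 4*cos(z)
(-3*sin(x), 0, -6*z - 4*sin(z))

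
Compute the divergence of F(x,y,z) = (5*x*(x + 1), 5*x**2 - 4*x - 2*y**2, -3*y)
10*x - 4*y + 5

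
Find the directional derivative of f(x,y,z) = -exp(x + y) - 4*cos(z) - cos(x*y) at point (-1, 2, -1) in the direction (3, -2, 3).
-sqrt(22)*(E + 8*sin(2) + 12*sin(1))/22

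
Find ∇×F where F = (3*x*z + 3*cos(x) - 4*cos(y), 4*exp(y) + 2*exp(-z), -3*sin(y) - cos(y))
(sin(y) - 3*cos(y) + 2*exp(-z), 3*x, -4*sin(y))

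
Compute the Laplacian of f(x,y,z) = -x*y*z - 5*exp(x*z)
5*(-x**2 - z**2)*exp(x*z)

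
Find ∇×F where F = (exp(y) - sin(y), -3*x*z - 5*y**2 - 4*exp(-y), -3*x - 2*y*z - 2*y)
(3*x - 2*z - 2, 3, -3*z - exp(y) + cos(y))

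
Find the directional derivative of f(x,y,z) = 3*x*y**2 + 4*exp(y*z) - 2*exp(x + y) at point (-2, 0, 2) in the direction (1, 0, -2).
-2*sqrt(5)*exp(-2)/5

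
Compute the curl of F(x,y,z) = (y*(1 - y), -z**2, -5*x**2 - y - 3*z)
(2*z - 1, 10*x, 2*y - 1)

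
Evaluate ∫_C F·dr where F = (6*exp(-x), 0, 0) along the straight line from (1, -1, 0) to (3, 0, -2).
-(6 - 6*exp(2))*exp(-3)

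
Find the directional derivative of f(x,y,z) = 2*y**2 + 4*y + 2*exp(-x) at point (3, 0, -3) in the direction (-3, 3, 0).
sqrt(2)*(1 + 2*exp(3))*exp(-3)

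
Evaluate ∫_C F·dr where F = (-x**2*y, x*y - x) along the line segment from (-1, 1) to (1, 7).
10/3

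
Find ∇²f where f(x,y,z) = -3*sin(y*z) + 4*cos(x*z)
-4*x**2*cos(x*z) + 3*y**2*sin(y*z) + 3*z**2*sin(y*z) - 4*z**2*cos(x*z)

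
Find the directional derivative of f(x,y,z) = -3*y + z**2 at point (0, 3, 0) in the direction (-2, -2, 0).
3*sqrt(2)/2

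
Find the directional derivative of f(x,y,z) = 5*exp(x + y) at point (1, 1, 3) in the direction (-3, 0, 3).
-5*sqrt(2)*exp(2)/2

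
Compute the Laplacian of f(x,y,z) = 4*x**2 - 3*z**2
2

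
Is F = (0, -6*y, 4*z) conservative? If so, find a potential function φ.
Yes, F is conservative. φ = -3*y**2 + 2*z**2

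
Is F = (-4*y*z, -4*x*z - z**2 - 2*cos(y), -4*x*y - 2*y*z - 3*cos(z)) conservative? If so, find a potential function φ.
Yes, F is conservative. φ = -4*x*y*z - y*z**2 - 2*sin(y) - 3*sin(z)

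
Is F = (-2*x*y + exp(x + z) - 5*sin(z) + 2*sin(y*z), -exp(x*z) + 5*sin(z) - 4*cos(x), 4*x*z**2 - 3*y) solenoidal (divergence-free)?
No, ∇·F = 8*x*z - 2*y + exp(x + z)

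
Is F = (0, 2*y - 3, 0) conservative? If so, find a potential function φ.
Yes, F is conservative. φ = y*(y - 3)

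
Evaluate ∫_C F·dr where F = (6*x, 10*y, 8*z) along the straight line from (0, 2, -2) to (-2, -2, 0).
-4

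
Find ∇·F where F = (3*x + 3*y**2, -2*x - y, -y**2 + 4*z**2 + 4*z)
8*z + 6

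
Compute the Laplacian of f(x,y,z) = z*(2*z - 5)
4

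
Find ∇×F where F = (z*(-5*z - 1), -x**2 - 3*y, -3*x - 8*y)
(-8, 2 - 10*z, -2*x)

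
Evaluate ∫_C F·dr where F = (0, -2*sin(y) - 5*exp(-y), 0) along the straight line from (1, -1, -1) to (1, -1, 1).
0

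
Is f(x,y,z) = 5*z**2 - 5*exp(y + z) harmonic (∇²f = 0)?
No, ∇²f = 10 - 10*exp(y + z)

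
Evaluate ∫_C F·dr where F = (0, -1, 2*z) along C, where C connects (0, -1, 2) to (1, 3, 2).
-4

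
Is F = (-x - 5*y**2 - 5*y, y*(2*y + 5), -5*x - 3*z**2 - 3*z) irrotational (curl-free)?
No, ∇×F = (0, 5, 10*y + 5)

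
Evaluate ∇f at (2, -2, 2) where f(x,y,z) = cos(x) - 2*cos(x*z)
(4*sin(4) - sin(2), 0, 4*sin(4))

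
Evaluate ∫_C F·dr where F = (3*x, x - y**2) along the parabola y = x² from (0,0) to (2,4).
-10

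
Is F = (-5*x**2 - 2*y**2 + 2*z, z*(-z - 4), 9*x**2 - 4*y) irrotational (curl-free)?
No, ∇×F = (2*z, 2 - 18*x, 4*y)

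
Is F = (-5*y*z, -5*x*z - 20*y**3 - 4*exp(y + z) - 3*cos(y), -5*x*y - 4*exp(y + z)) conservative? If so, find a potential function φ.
Yes, F is conservative. φ = -5*x*y*z - 5*y**4 - 4*exp(y + z) - 3*sin(y)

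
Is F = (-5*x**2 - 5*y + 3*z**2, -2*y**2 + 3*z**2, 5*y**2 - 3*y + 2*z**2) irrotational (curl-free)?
No, ∇×F = (10*y - 6*z - 3, 6*z, 5)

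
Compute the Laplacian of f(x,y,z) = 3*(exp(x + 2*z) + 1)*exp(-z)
3*(2*exp(x + 2*z) + 1)*exp(-z)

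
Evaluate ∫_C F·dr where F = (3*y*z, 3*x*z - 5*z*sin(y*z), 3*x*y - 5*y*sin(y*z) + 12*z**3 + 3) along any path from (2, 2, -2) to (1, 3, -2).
-5*cos(4) + 5*cos(6) + 6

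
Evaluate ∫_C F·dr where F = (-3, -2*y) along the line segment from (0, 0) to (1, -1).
-4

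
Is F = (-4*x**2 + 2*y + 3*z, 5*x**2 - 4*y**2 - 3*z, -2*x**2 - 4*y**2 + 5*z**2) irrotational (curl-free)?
No, ∇×F = (3 - 8*y, 4*x + 3, 10*x - 2)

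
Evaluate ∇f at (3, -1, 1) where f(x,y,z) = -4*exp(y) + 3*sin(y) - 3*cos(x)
(3*sin(3), -4*exp(-1) + 3*cos(1), 0)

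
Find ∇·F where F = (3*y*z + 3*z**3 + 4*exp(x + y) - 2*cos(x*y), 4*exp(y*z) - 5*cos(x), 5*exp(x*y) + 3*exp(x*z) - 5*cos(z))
3*x*exp(x*z) + 2*y*sin(x*y) + 4*z*exp(y*z) + 4*exp(x + y) + 5*sin(z)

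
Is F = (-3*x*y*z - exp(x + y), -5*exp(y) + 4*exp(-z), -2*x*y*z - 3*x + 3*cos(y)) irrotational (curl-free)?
No, ∇×F = (-2*x*z - 3*sin(y) + 4*exp(-z), -3*x*y + 2*y*z + 3, 3*x*z + exp(x + y))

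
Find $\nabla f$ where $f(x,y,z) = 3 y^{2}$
(0, 6*y, 0)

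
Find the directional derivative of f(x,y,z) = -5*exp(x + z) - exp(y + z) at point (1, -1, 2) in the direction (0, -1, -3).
sqrt(10)*E*(4 + 15*exp(2))/10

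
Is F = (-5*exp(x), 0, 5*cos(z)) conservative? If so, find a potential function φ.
Yes, F is conservative. φ = -5*exp(x) + 5*sin(z)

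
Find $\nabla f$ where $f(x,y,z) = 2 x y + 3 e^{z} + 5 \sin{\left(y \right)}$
(2*y, 2*x + 5*cos(y), 3*exp(z))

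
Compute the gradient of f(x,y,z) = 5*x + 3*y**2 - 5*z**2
(5, 6*y, -10*z)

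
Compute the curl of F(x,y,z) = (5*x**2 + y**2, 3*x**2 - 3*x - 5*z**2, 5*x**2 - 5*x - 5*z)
(10*z, 5 - 10*x, 6*x - 2*y - 3)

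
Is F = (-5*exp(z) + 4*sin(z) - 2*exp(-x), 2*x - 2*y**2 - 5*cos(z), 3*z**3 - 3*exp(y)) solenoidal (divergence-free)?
No, ∇·F = -4*y + 9*z**2 + 2*exp(-x)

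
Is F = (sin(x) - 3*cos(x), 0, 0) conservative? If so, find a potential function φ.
Yes, F is conservative. φ = -3*sin(x) - cos(x)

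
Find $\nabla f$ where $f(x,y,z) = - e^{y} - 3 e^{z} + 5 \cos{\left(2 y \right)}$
(0, -exp(y) - 10*sin(2*y), -3*exp(z))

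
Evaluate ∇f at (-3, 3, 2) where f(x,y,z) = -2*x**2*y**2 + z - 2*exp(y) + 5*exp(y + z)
(108, -108 - 2*exp(3) + 5*exp(5), 1 + 5*exp(5))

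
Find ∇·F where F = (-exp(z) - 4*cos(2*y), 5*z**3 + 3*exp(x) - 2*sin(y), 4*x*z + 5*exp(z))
4*x + 5*exp(z) - 2*cos(y)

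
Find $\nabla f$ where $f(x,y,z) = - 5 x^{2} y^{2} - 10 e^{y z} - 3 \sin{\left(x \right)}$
(-10*x*y**2 - 3*cos(x), -10*x**2*y - 10*z*exp(y*z), -10*y*exp(y*z))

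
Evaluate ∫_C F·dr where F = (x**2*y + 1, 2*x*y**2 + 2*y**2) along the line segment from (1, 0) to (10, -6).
-5391/2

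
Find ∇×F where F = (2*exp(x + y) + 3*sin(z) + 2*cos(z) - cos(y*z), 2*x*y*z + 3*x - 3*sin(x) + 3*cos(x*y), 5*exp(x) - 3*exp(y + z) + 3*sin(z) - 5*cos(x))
(-2*x*y - 3*exp(y + z), y*sin(y*z) - 5*exp(x) - 5*sin(x) - 2*sin(z) + 3*cos(z), 2*y*z - 3*y*sin(x*y) - z*sin(y*z) - 2*exp(x + y) - 3*cos(x) + 3)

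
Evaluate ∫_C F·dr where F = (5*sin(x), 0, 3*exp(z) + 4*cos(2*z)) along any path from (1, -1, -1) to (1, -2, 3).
-3*exp(-1) + 2*sin(6) + 2*sin(2) + 3*exp(3)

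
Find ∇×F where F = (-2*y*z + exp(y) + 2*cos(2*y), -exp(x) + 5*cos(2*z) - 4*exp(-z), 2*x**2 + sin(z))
(10*sin(2*z) - 4*exp(-z), -4*x - 2*y, 2*z - exp(x) - exp(y) + 4*sin(2*y))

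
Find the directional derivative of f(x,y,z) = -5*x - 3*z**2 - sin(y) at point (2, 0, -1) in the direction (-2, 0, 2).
11*sqrt(2)/2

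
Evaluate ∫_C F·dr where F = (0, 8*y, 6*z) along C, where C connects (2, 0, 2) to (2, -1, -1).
-5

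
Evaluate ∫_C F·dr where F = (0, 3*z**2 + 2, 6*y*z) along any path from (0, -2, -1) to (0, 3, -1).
25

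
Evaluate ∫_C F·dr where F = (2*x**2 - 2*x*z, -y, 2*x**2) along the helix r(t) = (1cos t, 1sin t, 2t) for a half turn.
-4/3 + pi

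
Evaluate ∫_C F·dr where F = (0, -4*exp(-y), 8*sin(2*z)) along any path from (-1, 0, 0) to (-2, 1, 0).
-4 + 4*exp(-1)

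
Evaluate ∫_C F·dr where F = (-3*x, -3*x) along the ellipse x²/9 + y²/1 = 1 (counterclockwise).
-9*pi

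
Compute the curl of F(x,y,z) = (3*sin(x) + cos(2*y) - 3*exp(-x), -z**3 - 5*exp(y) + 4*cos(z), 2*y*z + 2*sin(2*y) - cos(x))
(3*z**2 + 2*z + 4*sin(z) + 4*cos(2*y), -sin(x), 2*sin(2*y))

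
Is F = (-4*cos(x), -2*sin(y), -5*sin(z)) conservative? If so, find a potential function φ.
Yes, F is conservative. φ = -4*sin(x) + 2*cos(y) + 5*cos(z)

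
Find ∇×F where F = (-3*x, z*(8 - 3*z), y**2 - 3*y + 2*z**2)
(2*y + 6*z - 11, 0, 0)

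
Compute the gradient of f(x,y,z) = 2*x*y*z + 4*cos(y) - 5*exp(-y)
(2*y*z, 2*x*z - 4*sin(y) + 5*exp(-y), 2*x*y)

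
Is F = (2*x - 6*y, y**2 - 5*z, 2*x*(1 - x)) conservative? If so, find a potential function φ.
No, ∇×F = (5, 4*x - 2, 6) ≠ 0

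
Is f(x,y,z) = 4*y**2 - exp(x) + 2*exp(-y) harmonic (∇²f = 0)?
No, ∇²f = -exp(x) + 8 + 2*exp(-y)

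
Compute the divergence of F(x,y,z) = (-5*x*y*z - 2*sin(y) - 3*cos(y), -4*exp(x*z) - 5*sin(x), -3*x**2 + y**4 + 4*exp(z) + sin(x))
-5*y*z + 4*exp(z)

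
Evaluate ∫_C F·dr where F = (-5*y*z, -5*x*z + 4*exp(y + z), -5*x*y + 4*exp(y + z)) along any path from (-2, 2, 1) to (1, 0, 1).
-4*exp(3) - 20 + 4*E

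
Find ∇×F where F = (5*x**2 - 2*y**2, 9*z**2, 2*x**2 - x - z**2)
(-18*z, 1 - 4*x, 4*y)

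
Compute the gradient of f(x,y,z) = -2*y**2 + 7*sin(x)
(7*cos(x), -4*y, 0)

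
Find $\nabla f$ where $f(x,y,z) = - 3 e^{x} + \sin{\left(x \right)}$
(-3*exp(x) + cos(x), 0, 0)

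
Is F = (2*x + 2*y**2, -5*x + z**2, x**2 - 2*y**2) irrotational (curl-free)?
No, ∇×F = (-4*y - 2*z, -2*x, -4*y - 5)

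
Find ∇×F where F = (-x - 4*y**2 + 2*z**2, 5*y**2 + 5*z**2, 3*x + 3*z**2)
(-10*z, 4*z - 3, 8*y)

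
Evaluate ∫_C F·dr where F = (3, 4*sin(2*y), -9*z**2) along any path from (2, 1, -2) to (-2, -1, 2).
-60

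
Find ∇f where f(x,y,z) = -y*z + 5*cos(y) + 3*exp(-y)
(0, -z - 5*sin(y) - 3*exp(-y), -y)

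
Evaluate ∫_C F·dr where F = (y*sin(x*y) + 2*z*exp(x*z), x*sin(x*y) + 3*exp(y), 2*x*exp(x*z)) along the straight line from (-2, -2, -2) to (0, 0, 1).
-2*exp(4) + cos(4) - 3*exp(-2) + 4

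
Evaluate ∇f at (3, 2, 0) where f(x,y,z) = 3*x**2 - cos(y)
(18, sin(2), 0)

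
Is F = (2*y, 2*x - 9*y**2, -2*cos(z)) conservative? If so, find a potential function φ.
Yes, F is conservative. φ = 2*x*y - 3*y**3 - 2*sin(z)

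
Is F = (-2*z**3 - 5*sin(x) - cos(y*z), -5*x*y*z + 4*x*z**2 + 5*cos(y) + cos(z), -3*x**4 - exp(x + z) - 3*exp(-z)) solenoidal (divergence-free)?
No, ∇·F = -5*x*z - exp(x + z) - 5*sin(y) - 5*cos(x) + 3*exp(-z)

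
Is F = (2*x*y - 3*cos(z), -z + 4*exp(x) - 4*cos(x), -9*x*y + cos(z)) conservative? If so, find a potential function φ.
No, ∇×F = (1 - 9*x, 9*y + 3*sin(z), -2*x + 4*exp(x) + 4*sin(x)) ≠ 0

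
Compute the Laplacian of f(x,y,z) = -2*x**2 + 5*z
-4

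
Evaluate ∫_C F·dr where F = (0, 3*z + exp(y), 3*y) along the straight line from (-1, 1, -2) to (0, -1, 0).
6 - 2*sinh(1)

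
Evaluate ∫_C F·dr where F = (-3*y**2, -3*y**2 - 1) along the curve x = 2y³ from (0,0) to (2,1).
-28/5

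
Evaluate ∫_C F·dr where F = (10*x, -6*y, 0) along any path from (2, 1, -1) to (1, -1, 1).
-15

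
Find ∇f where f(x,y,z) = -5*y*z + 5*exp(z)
(0, -5*z, -5*y + 5*exp(z))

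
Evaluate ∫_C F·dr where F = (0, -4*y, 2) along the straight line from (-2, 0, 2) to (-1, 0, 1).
-2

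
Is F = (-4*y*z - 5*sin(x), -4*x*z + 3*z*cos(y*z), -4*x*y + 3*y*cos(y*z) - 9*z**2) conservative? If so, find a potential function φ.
Yes, F is conservative. φ = -4*x*y*z - 3*z**3 + 3*sin(y*z) + 5*cos(x)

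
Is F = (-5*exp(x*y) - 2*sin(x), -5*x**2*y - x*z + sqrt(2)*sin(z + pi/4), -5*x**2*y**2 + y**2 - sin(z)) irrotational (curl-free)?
No, ∇×F = (-10*x**2*y + x + 2*y - sqrt(2)*cos(z + pi/4), 10*x*y**2, -10*x*y + 5*x*exp(x*y) - z)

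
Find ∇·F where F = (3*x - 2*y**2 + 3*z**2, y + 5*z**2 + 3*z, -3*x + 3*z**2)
6*z + 4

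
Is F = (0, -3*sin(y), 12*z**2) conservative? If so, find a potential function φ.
Yes, F is conservative. φ = 4*z**3 + 3*cos(y)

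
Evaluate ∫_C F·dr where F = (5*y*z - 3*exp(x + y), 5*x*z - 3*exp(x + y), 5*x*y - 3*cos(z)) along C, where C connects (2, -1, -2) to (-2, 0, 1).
-20 - 3*sin(2) - 3*sin(1) - 3*exp(-2) + 3*E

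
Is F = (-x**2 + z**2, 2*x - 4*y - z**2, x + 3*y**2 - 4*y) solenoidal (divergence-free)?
No, ∇·F = -2*x - 4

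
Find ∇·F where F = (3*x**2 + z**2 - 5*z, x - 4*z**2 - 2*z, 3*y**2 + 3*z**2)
6*x + 6*z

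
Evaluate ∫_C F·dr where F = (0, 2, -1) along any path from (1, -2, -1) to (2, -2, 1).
-2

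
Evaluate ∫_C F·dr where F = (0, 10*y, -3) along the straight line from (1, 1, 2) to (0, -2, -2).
27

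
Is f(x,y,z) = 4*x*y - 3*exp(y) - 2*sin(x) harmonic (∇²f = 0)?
No, ∇²f = -3*exp(y) + 2*sin(x)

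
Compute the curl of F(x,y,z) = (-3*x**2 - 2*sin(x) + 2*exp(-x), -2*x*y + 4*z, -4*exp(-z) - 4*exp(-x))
(-4, -4*exp(-x), -2*y)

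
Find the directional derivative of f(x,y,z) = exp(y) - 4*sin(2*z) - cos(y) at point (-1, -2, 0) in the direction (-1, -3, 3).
3*sqrt(19)*(-8*exp(2) - 1 + exp(2)*sin(2))*exp(-2)/19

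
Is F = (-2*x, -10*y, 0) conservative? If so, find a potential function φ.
Yes, F is conservative. φ = -x**2 - 5*y**2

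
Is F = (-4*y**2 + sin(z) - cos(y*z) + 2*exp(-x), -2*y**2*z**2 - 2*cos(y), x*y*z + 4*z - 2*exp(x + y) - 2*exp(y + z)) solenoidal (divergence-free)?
No, ∇·F = x*y - 4*y*z**2 - 2*exp(y + z) + 2*sin(y) + 4 - 2*exp(-x)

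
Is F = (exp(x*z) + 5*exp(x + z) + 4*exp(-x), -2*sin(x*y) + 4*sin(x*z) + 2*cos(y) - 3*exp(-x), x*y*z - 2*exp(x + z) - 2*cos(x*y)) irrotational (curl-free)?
No, ∇×F = (x*(z + 2*sin(x*y) - 4*cos(x*z)), x*exp(x*z) - y*z - 2*y*sin(x*y) + 7*exp(x + z), -2*y*cos(x*y) + 4*z*cos(x*z) + 3*exp(-x))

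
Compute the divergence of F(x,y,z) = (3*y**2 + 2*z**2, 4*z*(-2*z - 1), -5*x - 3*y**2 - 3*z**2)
-6*z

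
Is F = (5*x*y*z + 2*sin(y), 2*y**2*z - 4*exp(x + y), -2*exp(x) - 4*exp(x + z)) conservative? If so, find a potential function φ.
No, ∇×F = (-2*y**2, 5*x*y + 2*exp(x) + 4*exp(x + z), -5*x*z - 4*exp(x + y) - 2*cos(y)) ≠ 0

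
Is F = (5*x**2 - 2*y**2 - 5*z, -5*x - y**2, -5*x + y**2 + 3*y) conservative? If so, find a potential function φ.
No, ∇×F = (2*y + 3, 0, 4*y - 5) ≠ 0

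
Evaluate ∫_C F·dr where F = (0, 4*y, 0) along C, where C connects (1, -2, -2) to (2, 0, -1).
-8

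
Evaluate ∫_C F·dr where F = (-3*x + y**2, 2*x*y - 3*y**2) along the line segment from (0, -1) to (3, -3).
79/2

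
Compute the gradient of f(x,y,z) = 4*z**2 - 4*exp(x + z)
(-4*exp(x + z), 0, 8*z - 4*exp(x + z))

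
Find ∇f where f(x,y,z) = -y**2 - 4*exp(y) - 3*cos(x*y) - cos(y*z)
(3*y*sin(x*y), 3*x*sin(x*y) - 2*y + z*sin(y*z) - 4*exp(y), y*sin(y*z))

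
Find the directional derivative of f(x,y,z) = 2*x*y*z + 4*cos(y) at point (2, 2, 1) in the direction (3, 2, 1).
sqrt(14)*(2 - 4*sin(2)/7)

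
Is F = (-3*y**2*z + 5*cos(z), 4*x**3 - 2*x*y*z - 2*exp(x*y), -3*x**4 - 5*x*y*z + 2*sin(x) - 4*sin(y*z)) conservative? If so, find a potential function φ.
No, ∇×F = (2*x*y - 5*x*z - 4*z*cos(y*z), 12*x**3 - 3*y**2 + 5*y*z - 5*sin(z) - 2*cos(x), 12*x**2 + 4*y*z - 2*y*exp(x*y)) ≠ 0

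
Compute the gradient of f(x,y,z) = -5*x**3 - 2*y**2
(-15*x**2, -4*y, 0)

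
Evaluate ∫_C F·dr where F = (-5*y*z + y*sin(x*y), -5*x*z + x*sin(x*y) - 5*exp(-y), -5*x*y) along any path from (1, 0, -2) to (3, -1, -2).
-34 - cos(3) + 5*E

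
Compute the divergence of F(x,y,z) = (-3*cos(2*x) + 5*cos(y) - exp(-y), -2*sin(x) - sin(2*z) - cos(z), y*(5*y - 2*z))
-2*y + 6*sin(2*x)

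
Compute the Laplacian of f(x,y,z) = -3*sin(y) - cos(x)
3*sin(y) + cos(x)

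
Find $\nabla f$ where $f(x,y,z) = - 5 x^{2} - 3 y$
(-10*x, -3, 0)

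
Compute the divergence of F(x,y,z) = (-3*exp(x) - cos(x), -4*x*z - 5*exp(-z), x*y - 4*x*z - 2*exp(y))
-4*x - 3*exp(x) + sin(x)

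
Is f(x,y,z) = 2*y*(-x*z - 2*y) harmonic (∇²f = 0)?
No, ∇²f = -8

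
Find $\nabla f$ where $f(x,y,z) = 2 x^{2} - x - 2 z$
(4*x - 1, 0, -2)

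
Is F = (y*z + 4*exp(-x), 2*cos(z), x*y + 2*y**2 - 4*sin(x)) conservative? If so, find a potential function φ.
No, ∇×F = (x + 4*y + 2*sin(z), 4*cos(x), -z) ≠ 0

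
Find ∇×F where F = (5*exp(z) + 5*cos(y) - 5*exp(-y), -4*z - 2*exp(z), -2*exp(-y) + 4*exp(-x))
(2*exp(z) + 4 + 2*exp(-y), 5*exp(z) + 4*exp(-x), 5*sin(y) - 5*exp(-y))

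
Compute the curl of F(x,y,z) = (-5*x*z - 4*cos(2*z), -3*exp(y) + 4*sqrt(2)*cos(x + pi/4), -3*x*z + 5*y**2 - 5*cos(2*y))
(10*y + 10*sin(2*y), -5*x + 3*z + 8*sin(2*z), -4*sqrt(2)*sin(x + pi/4))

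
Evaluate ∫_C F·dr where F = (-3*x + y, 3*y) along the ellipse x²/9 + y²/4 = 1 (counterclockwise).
-6*pi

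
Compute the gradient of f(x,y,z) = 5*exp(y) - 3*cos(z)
(0, 5*exp(y), 3*sin(z))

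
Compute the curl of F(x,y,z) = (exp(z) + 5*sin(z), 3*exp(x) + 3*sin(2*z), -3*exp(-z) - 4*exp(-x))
(-6*cos(2*z), exp(z) + 5*cos(z) - 4*exp(-x), 3*exp(x))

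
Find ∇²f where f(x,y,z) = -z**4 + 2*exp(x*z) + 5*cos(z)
2*x**2*exp(x*z) + 2*z**2*exp(x*z) - 12*z**2 - 5*cos(z)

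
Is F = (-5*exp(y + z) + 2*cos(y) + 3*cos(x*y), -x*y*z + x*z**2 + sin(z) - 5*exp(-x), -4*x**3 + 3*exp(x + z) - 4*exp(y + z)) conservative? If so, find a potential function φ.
No, ∇×F = (x*y - 2*x*z - 4*exp(y + z) - cos(z), 12*x**2 - 3*exp(x + z) - 5*exp(y + z), 3*x*sin(x*y) - y*z + z**2 + 5*exp(y + z) + 2*sin(y) + 5*exp(-x)) ≠ 0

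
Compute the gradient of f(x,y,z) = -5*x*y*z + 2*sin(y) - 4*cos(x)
(-5*y*z + 4*sin(x), -5*x*z + 2*cos(y), -5*x*y)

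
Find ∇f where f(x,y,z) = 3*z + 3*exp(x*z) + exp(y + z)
(3*z*exp(x*z), exp(y + z), 3*x*exp(x*z) + exp(y + z) + 3)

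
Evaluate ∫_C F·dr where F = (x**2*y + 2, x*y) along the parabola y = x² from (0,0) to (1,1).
13/5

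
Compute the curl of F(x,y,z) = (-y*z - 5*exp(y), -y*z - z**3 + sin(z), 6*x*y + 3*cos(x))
(6*x + y + 3*z**2 - cos(z), -7*y + 3*sin(x), z + 5*exp(y))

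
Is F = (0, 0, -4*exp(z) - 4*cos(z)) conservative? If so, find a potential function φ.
Yes, F is conservative. φ = -4*exp(z) - 4*sin(z)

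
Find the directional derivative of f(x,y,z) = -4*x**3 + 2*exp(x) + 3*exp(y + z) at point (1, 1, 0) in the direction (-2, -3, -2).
sqrt(17)*(24 - 19*E)/17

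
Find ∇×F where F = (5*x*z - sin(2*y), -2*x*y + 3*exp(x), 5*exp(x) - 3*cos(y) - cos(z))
(3*sin(y), 5*x - 5*exp(x), -2*y + 3*exp(x) + 2*cos(2*y))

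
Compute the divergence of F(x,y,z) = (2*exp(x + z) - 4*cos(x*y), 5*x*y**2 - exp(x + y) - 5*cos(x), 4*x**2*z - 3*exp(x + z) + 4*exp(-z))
((4*x**2 + 10*x*y + 4*y*sin(x*y) - exp(x + y) - exp(x + z))*exp(z) - 4)*exp(-z)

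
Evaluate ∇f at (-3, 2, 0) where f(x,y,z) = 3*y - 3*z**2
(0, 3, 0)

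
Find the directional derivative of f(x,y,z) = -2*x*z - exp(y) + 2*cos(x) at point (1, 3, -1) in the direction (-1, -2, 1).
sqrt(6)*(-2 + sin(1) + exp(3))/3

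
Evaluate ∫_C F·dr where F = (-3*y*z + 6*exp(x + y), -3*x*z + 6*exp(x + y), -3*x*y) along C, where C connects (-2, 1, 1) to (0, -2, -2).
-6 - 6*exp(-1) + 6*exp(-2)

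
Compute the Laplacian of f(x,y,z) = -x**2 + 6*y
-2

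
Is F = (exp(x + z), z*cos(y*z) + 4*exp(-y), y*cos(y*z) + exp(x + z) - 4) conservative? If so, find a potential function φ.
Yes, F is conservative. φ = -4*z + exp(x + z) + sin(y*z) - 4*exp(-y)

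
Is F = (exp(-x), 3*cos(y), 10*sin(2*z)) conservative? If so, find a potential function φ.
Yes, F is conservative. φ = 3*sin(y) - 5*cos(2*z) - exp(-x)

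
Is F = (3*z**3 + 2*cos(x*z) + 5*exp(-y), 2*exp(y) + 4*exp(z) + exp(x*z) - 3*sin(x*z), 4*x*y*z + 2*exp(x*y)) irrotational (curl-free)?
No, ∇×F = (4*x*z + 2*x*exp(x*y) - x*exp(x*z) + 3*x*cos(x*z) - 4*exp(z), -2*x*sin(x*z) - 4*y*z - 2*y*exp(x*y) + 9*z**2, z*exp(x*z) - 3*z*cos(x*z) + 5*exp(-y))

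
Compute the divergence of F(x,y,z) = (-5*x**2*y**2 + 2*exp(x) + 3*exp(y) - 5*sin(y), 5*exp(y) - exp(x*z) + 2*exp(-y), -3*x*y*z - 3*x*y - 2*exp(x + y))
-10*x*y**2 - 3*x*y + 2*exp(x) + 5*exp(y) - 2*exp(-y)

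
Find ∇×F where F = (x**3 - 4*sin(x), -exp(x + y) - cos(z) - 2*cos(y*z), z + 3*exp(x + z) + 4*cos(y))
(-2*y*sin(y*z) - 4*sin(y) - sin(z), -3*exp(x + z), -exp(x + y))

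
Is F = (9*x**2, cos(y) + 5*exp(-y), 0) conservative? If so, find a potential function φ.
Yes, F is conservative. φ = 3*x**3 + sin(y) - 5*exp(-y)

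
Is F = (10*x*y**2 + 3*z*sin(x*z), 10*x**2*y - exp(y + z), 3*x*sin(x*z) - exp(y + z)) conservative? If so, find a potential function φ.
Yes, F is conservative. φ = 5*x**2*y**2 - exp(y + z) - 3*cos(x*z)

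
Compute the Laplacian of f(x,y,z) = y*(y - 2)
2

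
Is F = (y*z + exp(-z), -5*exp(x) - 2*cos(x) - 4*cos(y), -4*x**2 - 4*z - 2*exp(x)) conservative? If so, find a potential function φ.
No, ∇×F = (0, 8*x + y + 2*exp(x) - exp(-z), -z - 5*exp(x) + 2*sin(x)) ≠ 0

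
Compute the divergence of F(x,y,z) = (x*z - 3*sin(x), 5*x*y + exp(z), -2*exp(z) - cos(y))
5*x + z - 2*exp(z) - 3*cos(x)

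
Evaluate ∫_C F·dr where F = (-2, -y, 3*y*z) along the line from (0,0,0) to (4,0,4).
-8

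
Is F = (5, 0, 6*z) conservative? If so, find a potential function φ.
Yes, F is conservative. φ = 5*x + 3*z**2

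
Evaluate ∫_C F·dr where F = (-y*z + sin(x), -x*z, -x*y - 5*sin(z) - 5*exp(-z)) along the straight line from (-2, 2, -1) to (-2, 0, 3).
-5*E + 5*cos(3) - 5*cos(1) + 5*exp(-3) + 4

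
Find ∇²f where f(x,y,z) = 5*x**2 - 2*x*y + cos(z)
10 - cos(z)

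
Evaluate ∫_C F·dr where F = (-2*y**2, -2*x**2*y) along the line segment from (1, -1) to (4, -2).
-75/2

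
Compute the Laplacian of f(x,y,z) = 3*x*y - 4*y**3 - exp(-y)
-24*y - exp(-y)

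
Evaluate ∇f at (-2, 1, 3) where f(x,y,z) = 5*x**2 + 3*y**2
(-20, 6, 0)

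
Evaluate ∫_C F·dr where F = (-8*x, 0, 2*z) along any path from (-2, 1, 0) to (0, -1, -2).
20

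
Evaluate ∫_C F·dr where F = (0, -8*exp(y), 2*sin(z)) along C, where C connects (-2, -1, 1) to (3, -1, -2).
-2*cos(2) + 2*cos(1)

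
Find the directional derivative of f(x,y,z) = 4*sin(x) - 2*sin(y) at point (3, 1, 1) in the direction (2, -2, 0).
sqrt(2)*(2*cos(3) + cos(1))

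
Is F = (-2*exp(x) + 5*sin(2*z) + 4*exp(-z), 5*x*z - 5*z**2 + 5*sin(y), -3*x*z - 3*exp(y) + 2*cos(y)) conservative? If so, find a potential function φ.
No, ∇×F = (-5*x + 10*z - 3*exp(y) - 2*sin(y), 3*z + 10*cos(2*z) - 4*exp(-z), 5*z) ≠ 0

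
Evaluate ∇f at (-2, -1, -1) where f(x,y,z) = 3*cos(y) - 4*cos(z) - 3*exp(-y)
(0, 3*sin(1) + 3*E, -4*sin(1))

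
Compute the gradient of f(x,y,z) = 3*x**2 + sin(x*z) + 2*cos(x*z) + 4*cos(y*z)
(6*x - 2*z*sin(x*z) + z*cos(x*z), -4*z*sin(y*z), -2*x*sin(x*z) + x*cos(x*z) - 4*y*sin(y*z))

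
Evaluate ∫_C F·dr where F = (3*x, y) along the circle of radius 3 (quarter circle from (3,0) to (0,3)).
-9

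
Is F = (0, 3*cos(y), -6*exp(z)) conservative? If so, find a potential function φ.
Yes, F is conservative. φ = -6*exp(z) + 3*sin(y)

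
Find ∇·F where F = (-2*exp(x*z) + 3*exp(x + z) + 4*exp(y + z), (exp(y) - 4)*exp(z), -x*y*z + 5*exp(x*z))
-x*y + 5*x*exp(x*z) - 2*z*exp(x*z) + 3*exp(x + z) + exp(y + z)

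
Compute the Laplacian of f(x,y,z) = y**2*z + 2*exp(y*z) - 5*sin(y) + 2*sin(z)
2*y**2*exp(y*z) + 2*z**2*exp(y*z) + 2*z + 5*sin(y) - 2*sin(z)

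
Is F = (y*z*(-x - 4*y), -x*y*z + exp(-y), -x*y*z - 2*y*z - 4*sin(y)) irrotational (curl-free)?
No, ∇×F = (x*y - x*z - 2*z - 4*cos(y), y*(-x - 4*y + z), z*(x + 7*y))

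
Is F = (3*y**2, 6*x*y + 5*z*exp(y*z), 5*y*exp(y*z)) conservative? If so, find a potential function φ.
Yes, F is conservative. φ = 3*x*y**2 + 5*exp(y*z)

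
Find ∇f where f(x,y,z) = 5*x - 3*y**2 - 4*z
(5, -6*y, -4)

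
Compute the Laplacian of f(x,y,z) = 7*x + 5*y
0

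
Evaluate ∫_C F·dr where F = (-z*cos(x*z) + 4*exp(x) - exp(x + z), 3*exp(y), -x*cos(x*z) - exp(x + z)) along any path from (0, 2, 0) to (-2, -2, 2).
-3*exp(2) - 4 + sin(4) + 7*exp(-2)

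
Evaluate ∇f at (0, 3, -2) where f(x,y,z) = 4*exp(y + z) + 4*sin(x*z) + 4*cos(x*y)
(-8, 4*E, 4*E)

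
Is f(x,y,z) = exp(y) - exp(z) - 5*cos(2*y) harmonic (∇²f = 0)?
No, ∇²f = exp(y) - exp(z) + 20*cos(2*y)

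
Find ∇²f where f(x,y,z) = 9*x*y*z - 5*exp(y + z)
-10*exp(y + z)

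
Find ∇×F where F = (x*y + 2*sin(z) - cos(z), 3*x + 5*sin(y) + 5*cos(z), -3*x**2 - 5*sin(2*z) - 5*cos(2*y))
(10*sin(2*y) + 5*sin(z), 6*x + sin(z) + 2*cos(z), 3 - x)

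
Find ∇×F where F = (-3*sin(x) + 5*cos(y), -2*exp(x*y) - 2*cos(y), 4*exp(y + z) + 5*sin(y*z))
(5*z*cos(y*z) + 4*exp(y + z), 0, -2*y*exp(x*y) + 5*sin(y))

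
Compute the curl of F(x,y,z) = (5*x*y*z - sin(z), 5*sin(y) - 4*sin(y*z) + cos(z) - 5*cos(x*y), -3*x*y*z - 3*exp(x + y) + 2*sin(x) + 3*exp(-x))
(-3*x*z + 4*y*cos(y*z) - 3*exp(x + y) + sin(z), 5*x*y + 3*y*z + 3*exp(x + y) - 2*cos(x) - cos(z) + 3*exp(-x), -5*x*z + 5*y*sin(x*y))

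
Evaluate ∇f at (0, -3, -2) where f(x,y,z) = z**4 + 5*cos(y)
(0, 5*sin(3), -32)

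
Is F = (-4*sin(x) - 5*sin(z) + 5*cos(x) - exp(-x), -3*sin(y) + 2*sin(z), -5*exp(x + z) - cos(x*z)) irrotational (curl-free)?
No, ∇×F = (-2*cos(z), -z*sin(x*z) + 5*exp(x + z) - 5*cos(z), 0)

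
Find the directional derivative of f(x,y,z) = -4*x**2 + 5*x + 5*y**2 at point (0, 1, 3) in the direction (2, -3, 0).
-20*sqrt(13)/13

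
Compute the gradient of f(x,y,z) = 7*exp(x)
(7*exp(x), 0, 0)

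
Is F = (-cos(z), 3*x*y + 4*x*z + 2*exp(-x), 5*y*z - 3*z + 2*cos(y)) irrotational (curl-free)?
No, ∇×F = (-4*x + 5*z - 2*sin(y), sin(z), 3*y + 4*z - 2*exp(-x))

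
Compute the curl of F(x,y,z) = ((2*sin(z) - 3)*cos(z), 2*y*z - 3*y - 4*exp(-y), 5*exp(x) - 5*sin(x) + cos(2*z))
(-2*y, -5*exp(x) + 3*sin(z) + 5*cos(x) + 2*cos(2*z), 0)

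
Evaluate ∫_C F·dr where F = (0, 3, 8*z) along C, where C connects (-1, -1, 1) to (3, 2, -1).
9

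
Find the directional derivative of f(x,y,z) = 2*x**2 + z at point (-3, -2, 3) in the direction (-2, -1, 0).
24*sqrt(5)/5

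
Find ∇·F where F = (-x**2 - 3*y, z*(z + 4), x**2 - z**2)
-2*x - 2*z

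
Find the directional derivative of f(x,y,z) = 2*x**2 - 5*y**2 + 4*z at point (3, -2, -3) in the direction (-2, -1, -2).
-52/3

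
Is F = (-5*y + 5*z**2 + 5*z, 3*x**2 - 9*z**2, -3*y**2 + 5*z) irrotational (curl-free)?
No, ∇×F = (-6*y + 18*z, 10*z + 5, 6*x + 5)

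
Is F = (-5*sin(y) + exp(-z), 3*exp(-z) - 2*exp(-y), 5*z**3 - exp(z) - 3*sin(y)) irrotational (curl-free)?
No, ∇×F = (-3*cos(y) + 3*exp(-z), -exp(-z), 5*cos(y))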